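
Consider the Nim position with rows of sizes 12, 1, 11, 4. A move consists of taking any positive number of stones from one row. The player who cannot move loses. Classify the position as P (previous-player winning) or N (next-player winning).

Compute the nim-sum pairwise:
12 ^ 1 = 13
13 ^ 11 = 6
6 ^ 4 = 2
The nim-sum is 2 ≠ 0, so this is an N-position: the player to move can win.

N-position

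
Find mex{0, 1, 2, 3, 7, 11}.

4

The values 0, 1, 2, 3 are all present; 4 is the first non-negative integer missing from the set.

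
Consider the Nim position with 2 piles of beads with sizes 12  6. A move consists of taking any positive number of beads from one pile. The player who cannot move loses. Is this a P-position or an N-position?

N-position

Nim-sum: 12 ^ 6 = 10.
The nim-sum is 10 ≠ 0, so this is an N-position: the player to move can win.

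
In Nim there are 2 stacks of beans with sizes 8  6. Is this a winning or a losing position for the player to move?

Winning position

Nim-sum: 8 ^ 6 = 14.
The nim-sum is 14 ≠ 0, so this is an N-position: the player to move can win.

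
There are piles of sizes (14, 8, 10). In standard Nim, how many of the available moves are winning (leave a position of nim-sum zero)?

Compute the nim-sum pairwise:
14 XOR 8 = 6
6 XOR 10 = 12
The overall nim-sum is X = 12. A pile of size p has a winning move iff p XOR X < p (reduce it to p XOR X).
  14: 14 XOR 12 = 2 < 14 — winning move (to 2).
  8: 8 XOR 12 = 4 < 8 — winning move (to 4).
  10: 10 XOR 12 = 6 < 10 — winning move (to 6).
That gives 3 winning moves.

3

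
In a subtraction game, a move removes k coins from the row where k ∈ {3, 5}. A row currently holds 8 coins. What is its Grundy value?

0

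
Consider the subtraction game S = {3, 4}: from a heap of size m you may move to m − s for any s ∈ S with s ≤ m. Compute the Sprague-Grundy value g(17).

1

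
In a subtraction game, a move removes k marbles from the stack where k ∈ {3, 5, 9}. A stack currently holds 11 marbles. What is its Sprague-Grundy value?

Grundy values for subtraction set {3, 5, 9}:
k:     0  1  2  3  4  5  6  7  8  9 10 11
g(k):  0  0  0  1  1  1  2  2  0  3  3  1
So g(11) = 1.

1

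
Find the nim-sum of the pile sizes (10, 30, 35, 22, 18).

51

Compute the nim-sum pairwise:
10 XOR 30 = 20
20 XOR 35 = 55
55 XOR 22 = 33
33 XOR 18 = 51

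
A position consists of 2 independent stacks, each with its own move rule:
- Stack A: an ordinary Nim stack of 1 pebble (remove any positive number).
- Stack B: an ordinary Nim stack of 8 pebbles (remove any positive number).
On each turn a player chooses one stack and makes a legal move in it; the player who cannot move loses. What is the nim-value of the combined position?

9

Stack A is a plain Nim stack of size 1, so its Grundy value is 1.
Stack B is a plain Nim stack of size 8, so its Grundy value is 8.
The value of a disjunctive sum is the nim-sum of the parts.
Combined value = 1 ⊕ 8 = 9.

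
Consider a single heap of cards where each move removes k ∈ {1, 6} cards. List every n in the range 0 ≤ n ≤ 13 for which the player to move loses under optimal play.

0, 2, 4, 7, 9, 11

Build the Grundy sequence with g(k) = mex{g(k−s) : s ∈ {1, 6}, s ≤ k}:
k:     0  1  2  3  4  5  6  7  8  9 10 11 12 13
g(k):  0  1  0  1  0  1  2  0  1  0  1  0  1  2
The P-positions (g = 0) in 0..13 are 0, 2, 4, 7, 9, 11.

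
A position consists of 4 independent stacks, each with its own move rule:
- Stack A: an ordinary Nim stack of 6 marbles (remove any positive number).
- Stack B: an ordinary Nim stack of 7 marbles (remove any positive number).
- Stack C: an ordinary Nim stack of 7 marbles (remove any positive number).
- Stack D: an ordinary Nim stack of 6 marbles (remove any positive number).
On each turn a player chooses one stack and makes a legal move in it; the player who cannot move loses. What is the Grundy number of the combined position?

0

Stack A is a plain Nim stack of size 6, so its Grundy value is 6.
Stack B is a plain Nim stack of size 7, so its Grundy value is 7.
Stack C is a plain Nim stack of size 7, so its Grundy value is 7.
Stack D is a plain Nim stack of size 6, so its Grundy value is 6.
By the Sprague-Grundy theorem, the Grundy value of a sum of independent games is the XOR of the component values.
Combined value = 6 ⊕ 7 ⊕ 7 ⊕ 6 = 0.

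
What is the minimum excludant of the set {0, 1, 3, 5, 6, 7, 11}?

2

The values 0, 1 are all present; 2 is the first non-negative integer missing from the set.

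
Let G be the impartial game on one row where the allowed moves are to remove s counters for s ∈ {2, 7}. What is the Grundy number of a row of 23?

0

Compute g(0), g(1), … for moves {2, 7}:
k:     0  1  2  3  4  5  6  7  8  9 10 11 12 13 14 15 16 17 18 19 20 21 22 23
g(k):  0  0  1  1  0  0  1  1  2  0  0  1  1  0  0  1  1  2  0  0  1  1  0  0
So g(23) = 0.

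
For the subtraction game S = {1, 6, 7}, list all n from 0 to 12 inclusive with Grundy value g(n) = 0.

0, 2, 4, 12

Grundy values for subtraction set {1, 6, 7}:
k:     0  1  2  3  4  5  6  7  8  9 10 11 12
g(k):  0  1  0  1  0  1  2  3  2  3  2  3  0
The P-positions (g = 0) in 0..12 are 0, 2, 4, 12.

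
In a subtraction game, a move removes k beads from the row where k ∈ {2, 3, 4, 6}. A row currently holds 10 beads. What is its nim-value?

1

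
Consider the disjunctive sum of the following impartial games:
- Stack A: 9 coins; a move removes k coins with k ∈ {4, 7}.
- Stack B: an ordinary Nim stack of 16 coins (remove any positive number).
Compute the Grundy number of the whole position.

18

For stack A, compute g(0), g(1), … with moves {4, 7}:
g(0) = mex{} = 0
g(1) = mex{} = 0
g(2) = mex{} = 0
g(3) = mex{} = 0
g(4) = mex{0} = 1
g(5) = mex{0} = 1
g(6) = mex{0} = 1
g(7) = mex{0} = 1
g(8) = mex{0,1} = 2
g(9) = mex{0,1} = 2
So g(9) = 2.
Stack B is a plain Nim stack of size 16, so its Grundy value is 16.
The value of a disjunctive sum is the nim-sum of the parts.
Combined value = 2 XOR 16 = 18.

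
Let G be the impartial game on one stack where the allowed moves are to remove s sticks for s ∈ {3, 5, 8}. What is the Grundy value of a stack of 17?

2

Compute g(0), g(1), … for moves {3, 5, 8}:
k:     0  1  2  3  4  5  6  7  8  9 10 11 12 13 14 15 16 17
g(k):  0  0  0  1  1  1  2  2  2  3  3  0  0  0  1  1  1  2
So g(17) = 2.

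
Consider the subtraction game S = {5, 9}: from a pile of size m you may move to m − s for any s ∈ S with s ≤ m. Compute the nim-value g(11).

2

Compute g(0), g(1), … for moves {5, 9}:
k:     0  1  2  3  4  5  6  7  8  9 10 11
g(k):  0  0  0  0  0  1  1  1  1  1  2  2
So g(11) = 2.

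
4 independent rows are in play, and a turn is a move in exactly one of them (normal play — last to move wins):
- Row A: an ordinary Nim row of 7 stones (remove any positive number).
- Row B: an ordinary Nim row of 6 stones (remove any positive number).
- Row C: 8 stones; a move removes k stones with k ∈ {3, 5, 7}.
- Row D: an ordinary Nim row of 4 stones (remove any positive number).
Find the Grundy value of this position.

Row A is a plain Nim row of size 7, so its Grundy value is 7.
Row B is a plain Nim row of size 6, so its Grundy value is 6.
For row C, compute g(0), g(1), … with moves {3, 5, 7}:
g(0) = mex{} = 0
g(1) = mex{} = 0
g(2) = mex{} = 0
g(3) = mex{0} = 1
g(4) = mex{0} = 1
g(5) = mex{0} = 1
g(6) = mex{0,1} = 2
g(7) = mex{0,1} = 2
g(8) = mex{0,1} = 2
So g(8) = 2.
Row D is a plain Nim row of size 4, so its Grundy value is 4.
By the Sprague-Grundy theorem, the Grundy value of a sum of independent games is the XOR of the component values.
Combined value = 7 ⊕ 6 ⊕ 2 ⊕ 4 = 7.

7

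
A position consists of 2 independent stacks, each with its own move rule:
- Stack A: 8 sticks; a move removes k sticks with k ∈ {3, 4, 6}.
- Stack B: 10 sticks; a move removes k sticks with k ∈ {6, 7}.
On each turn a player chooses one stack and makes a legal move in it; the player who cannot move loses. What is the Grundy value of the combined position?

For stack A, compute g(0), g(1), … with moves {3, 4, 6}:
g(0) = mex{} = 0
g(1) = mex{} = 0
g(2) = mex{} = 0
g(3) = mex{0} = 1
g(4) = mex{0} = 1
g(5) = mex{0} = 1
g(6) = mex{0,1} = 2
g(7) = mex{0,1} = 2
g(8) = mex{0,1} = 2
So g(8) = 2.
For stack B, compute g(0), g(1), … with moves {6, 7}:
k:     0  1  2  3  4  5  6  7  8  9 10
g(k):  0  0  0  0  0  0  1  1  1  1  1
So g(10) = 1.
The value of a disjunctive sum is the nim-sum of the parts.
Combined value = 2 XOR 1 = 3.

3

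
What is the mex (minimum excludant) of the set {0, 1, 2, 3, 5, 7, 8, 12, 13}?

The values 0, 1, 2, 3 are all present; 4 is the first non-negative integer missing from the set.

4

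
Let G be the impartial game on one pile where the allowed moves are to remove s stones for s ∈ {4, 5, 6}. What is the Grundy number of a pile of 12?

0

Compute g(0), g(1), … for moves {4, 5, 6}:
k:     0  1  2  3  4  5  6  7  8  9 10 11 12
g(k):  0  0  0  0  1  1  1  1  2  2  0  0  0
So g(12) = 0.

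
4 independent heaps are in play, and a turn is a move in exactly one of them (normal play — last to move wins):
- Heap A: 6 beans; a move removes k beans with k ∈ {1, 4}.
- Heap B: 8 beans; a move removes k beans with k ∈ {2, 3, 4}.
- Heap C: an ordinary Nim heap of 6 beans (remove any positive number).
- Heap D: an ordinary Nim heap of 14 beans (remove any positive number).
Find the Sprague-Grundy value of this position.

Grundy values for heap A (subtraction set {1, 4}):
g(0) = mex{} = 0
g(1) = mex{0} = 1
g(2) = mex{1} = 0
g(3) = mex{0} = 1
g(4) = mex{0,1} = 2
g(5) = mex{1,2} = 0
g(6) = mex{0} = 1
So g(6) = 1.
For heap B, compute g(0), g(1), … with moves {2, 3, 4}:
k:     0  1  2  3  4  5  6  7  8
g(k):  0  0  1  1  2  2  0  0  1
So g(8) = 1.
Heap C is a plain Nim heap of size 6, so its Grundy value is 6.
Heap D is a plain Nim heap of size 14, so its Grundy value is 14.
By the Sprague-Grundy theorem, the Grundy value of a sum of independent games is the XOR of the component values.
Combined value = 1 XOR 1 XOR 6 XOR 14 = 8.

8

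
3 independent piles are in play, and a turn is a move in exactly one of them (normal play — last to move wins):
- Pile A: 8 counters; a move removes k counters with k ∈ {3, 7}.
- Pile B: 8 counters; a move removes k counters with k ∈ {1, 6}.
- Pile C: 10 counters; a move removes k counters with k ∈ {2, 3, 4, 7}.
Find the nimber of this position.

1

Grundy values for pile A (subtraction set {3, 7}):
g(0) = mex{} = 0
g(1) = mex{} = 0
g(2) = mex{} = 0
g(3) = mex{0} = 1
g(4) = mex{0} = 1
g(5) = mex{0} = 1
g(6) = mex{1} = 0
g(7) = mex{0,1} = 2
g(8) = mex{0,1} = 2
So g(8) = 2.
For pile B, compute g(0), g(1), … with moves {1, 6}:
k:     0  1  2  3  4  5  6  7  8
g(k):  0  1  0  1  0  1  2  0  1
So g(8) = 1.
Build the Grundy sequence for pile C with g(k) = mex{g(k−s) : s ∈ {2, 3, 4, 7}, s ≤ k}:
k:     0  1  2  3  4  5  6  7  8  9 10
g(k):  0  0  1  1  2  2  0  3  1  4  2
So g(10) = 2.
The value of a disjunctive sum is the nim-sum of the parts.
Combined value = 2 ⊕ 1 ⊕ 2 = 1.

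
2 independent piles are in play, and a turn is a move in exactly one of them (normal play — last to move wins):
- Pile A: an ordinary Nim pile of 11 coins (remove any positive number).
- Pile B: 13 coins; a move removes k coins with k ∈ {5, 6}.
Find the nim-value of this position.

11

Pile A is a plain Nim pile of size 11, so its Grundy value is 11.
Grundy values for pile B (subtraction set {5, 6}):
g(0) = mex{} = 0
g(1) = mex{} = 0
g(2) = mex{} = 0
g(3) = mex{} = 0
g(4) = mex{} = 0
g(5) = mex{0} = 1
g(6) = mex{0} = 1
g(7) = mex{0} = 1
g(8) = mex{0} = 1
g(9) = mex{0} = 1
g(10) = mex{0,1} = 2
g(11) = mex{1} = 0
g(12) = mex{1} = 0
g(13) = mex{1} = 0
So g(13) = 0.
By the Sprague-Grundy theorem, the Grundy value of a sum of independent games is the XOR of the component values.
Combined value = 11 XOR 0 = 11.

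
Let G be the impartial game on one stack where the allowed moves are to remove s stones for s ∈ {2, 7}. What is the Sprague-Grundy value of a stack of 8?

Build the Grundy sequence with g(k) = mex{g(k−s) : s ∈ {2, 7}, s ≤ k}:
k:     0  1  2  3  4  5  6  7  8
g(k):  0  0  1  1  0  0  1  1  2
So g(8) = 2.

2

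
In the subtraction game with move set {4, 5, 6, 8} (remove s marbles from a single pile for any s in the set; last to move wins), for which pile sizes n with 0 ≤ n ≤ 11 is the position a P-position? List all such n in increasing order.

0, 1, 2, 3

Build the Grundy sequence with g(k) = mex{g(k−s) : s ∈ {4, 5, 6, 8}, s ≤ k}:
g(0) = mex{} = 0
g(1) = mex{} = 0
g(2) = mex{} = 0
g(3) = mex{} = 0
g(4) = mex{0} = 1
g(5) = mex{0} = 1
g(6) = mex{0} = 1
g(7) = mex{0} = 1
g(8) = mex{0,1} = 2
g(9) = mex{0,1} = 2
g(10) = mex{0,1} = 2
g(11) = mex{0,1} = 2
The P-positions (g = 0) in 0..11 are 0, 1, 2, 3.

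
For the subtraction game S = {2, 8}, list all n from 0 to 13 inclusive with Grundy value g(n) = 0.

0, 1, 4, 5, 10, 11

Build the Grundy sequence with g(k) = mex{g(k−s) : s ∈ {2, 8}, s ≤ k}:
k:     0  1  2  3  4  5  6  7  8  9 10 11 12 13
g(k):  0  0  1  1  0  0  1  1  2  2  0  0  1  1
The P-positions (g = 0) in 0..13 are 0, 1, 4, 5, 10, 11.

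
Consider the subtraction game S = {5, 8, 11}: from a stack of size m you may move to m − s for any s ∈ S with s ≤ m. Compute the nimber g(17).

0

Build the Grundy sequence with g(k) = mex{g(k−s) : s ∈ {5, 8, 11}, s ≤ k}:
k:     0  1  2  3  4  5  6  7  8  9 10 11 12 13 14 15 16 17
g(k):  0  0  0  0  0  1  1  1  1  1  2  2  2  2  2  3  0  0
So g(17) = 0.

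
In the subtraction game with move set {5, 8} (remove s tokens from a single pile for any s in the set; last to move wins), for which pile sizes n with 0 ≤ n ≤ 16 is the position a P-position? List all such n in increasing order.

0, 1, 2, 3, 4, 13, 14, 15, 16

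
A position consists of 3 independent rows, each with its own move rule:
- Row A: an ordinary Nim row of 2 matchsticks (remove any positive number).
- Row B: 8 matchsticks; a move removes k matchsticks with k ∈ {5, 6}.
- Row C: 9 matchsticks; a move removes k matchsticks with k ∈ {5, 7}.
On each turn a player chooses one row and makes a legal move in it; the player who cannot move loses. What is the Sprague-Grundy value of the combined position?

Row A is a plain Nim row of size 2, so its Grundy value is 2.
Build the Grundy sequence for row B with g(k) = mex{g(k−s) : s ∈ {5, 6}, s ≤ k}:
g(0) = mex{} = 0
g(1) = mex{} = 0
g(2) = mex{} = 0
g(3) = mex{} = 0
g(4) = mex{} = 0
g(5) = mex{0} = 1
g(6) = mex{0} = 1
g(7) = mex{0} = 1
g(8) = mex{0} = 1
So g(8) = 1.
Grundy values for row C (subtraction set {5, 7}):
g(0) = mex{} = 0
g(1) = mex{} = 0
g(2) = mex{} = 0
g(3) = mex{} = 0
g(4) = mex{} = 0
g(5) = mex{0} = 1
g(6) = mex{0} = 1
g(7) = mex{0} = 1
g(8) = mex{0} = 1
g(9) = mex{0} = 1
So g(9) = 1.
By the Sprague-Grundy theorem, the Grundy value of a sum of independent games is the XOR of the component values.
Combined value = 2 XOR 1 XOR 1 = 2.

2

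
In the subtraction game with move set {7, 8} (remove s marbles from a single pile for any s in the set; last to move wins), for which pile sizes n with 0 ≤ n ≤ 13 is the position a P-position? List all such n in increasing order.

0, 1, 2, 3, 4, 5, 6

Build the Grundy sequence with g(k) = mex{g(k−s) : s ∈ {7, 8}, s ≤ k}:
k:     0  1  2  3  4  5  6  7  8  9 10 11 12 13
g(k):  0  0  0  0  0  0  0  1  1  1  1  1  1  1
The P-positions (g = 0) in 0..13 are 0, 1, 2, 3, 4, 5, 6.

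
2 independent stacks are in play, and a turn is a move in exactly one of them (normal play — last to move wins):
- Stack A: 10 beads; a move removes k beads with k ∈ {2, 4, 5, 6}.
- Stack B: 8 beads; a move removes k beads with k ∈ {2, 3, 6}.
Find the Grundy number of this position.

3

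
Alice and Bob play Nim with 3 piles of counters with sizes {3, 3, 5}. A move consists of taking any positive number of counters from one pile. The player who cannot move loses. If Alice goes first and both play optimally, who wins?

Alice wins

Nim-sum: 3 XOR 3 XOR 5 = 5.
The nim-sum is 5 ≠ 0, so this is an N-position: the player to move can win; Alice has a winning move.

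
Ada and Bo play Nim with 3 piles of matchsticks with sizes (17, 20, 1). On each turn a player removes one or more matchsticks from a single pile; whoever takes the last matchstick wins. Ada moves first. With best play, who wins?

Ada wins

Compute the nim-sum pairwise:
17 XOR 20 = 5
5 XOR 1 = 4
The nim-sum is 4 ≠ 0, so this is an N-position: the player to move can win; Ada has a winning move.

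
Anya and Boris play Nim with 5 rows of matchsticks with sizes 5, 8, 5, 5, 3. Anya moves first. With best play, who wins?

Anya wins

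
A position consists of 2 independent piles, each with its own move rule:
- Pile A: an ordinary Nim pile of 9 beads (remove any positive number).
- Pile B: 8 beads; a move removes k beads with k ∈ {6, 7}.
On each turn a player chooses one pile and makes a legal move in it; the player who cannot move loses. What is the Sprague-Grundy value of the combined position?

8

Pile A is a plain Nim pile of size 9, so its Grundy value is 9.
Build the Grundy sequence for pile B with g(k) = mex{g(k−s) : s ∈ {6, 7}, s ≤ k}:
g(0) = mex{} = 0
g(1) = mex{} = 0
g(2) = mex{} = 0
g(3) = mex{} = 0
g(4) = mex{} = 0
g(5) = mex{} = 0
g(6) = mex{0} = 1
g(7) = mex{0} = 1
g(8) = mex{0} = 1
So g(8) = 1.
By the Sprague-Grundy theorem, the Grundy value of a sum of independent games is the XOR of the component values.
Combined value = 9 XOR 1 = 8.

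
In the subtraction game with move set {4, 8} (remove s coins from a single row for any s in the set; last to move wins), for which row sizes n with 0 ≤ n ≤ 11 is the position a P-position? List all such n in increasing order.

0, 1, 2, 3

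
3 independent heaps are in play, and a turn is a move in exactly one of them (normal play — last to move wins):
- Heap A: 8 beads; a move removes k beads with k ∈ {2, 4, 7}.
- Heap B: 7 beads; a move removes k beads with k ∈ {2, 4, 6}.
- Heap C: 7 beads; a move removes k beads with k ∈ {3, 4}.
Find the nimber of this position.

Grundy values for heap A (subtraction set {2, 4, 7}):
g(0) = mex{} = 0
g(1) = mex{} = 0
g(2) = mex{0} = 1
g(3) = mex{0} = 1
g(4) = mex{0,1} = 2
g(5) = mex{0,1} = 2
g(6) = mex{1,2} = 0
g(7) = mex{0,1,2} = 3
g(8) = mex{0,2} = 1
So g(8) = 1.
For heap B, compute g(0), g(1), … with moves {2, 4, 6}:
g(0) = mex{} = 0
g(1) = mex{} = 0
g(2) = mex{0} = 1
g(3) = mex{0} = 1
g(4) = mex{0,1} = 2
g(5) = mex{0,1} = 2
g(6) = mex{0,1,2} = 3
g(7) = mex{0,1,2} = 3
So g(7) = 3.
Build the Grundy sequence for heap C with g(k) = mex{g(k−s) : s ∈ {3, 4}, s ≤ k}:
k:     0  1  2  3  4  5  6  7
g(k):  0  0  0  1  1  1  2  0
So g(7) = 0.
By the Sprague-Grundy theorem, the Grundy value of a sum of independent games is the XOR of the component values.
Combined value = 1 ⊕ 3 ⊕ 0 = 2.

2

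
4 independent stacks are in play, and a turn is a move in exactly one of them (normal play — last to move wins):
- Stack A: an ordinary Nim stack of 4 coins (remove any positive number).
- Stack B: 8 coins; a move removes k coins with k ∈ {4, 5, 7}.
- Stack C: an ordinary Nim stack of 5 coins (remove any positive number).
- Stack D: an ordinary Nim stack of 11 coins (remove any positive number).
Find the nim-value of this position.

Stack A is a plain Nim stack of size 4, so its Grundy value is 4.
Grundy values for stack B (subtraction set {4, 5, 7}):
g(0) = mex{} = 0
g(1) = mex{} = 0
g(2) = mex{} = 0
g(3) = mex{} = 0
g(4) = mex{0} = 1
g(5) = mex{0} = 1
g(6) = mex{0} = 1
g(7) = mex{0} = 1
g(8) = mex{0,1} = 2
So g(8) = 2.
Stack C is a plain Nim stack of size 5, so its Grundy value is 5.
Stack D is a plain Nim stack of size 11, so its Grundy value is 11.
By the Sprague-Grundy theorem, the Grundy value of a sum of independent games is the XOR of the component values.
Combined value = 4 ⊕ 2 ⊕ 5 ⊕ 11 = 8.

8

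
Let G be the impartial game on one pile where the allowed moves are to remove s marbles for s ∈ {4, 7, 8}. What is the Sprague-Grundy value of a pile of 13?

0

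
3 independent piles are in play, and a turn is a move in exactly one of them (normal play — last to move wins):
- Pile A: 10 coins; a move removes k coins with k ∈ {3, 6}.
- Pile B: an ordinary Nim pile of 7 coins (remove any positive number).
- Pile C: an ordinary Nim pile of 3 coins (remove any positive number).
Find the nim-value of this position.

4

Build the Grundy sequence for pile A with g(k) = mex{g(k−s) : s ∈ {3, 6}, s ≤ k}:
k:     0  1  2  3  4  5  6  7  8  9 10
g(k):  0  0  0  1  1  1  2  2  2  0  0
So g(10) = 0.
Pile B is a plain Nim pile of size 7, so its Grundy value is 7.
Pile C is a plain Nim pile of size 3, so its Grundy value is 3.
By the Sprague-Grundy theorem, the Grundy value of a sum of independent games is the XOR of the component values.
Combined value = 0 XOR 7 XOR 3 = 4.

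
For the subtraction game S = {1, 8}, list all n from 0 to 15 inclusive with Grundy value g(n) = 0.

0, 2, 4, 6, 9, 11, 13, 15

Grundy values for subtraction set {1, 8}:
k:     0  1  2  3  4  5  6  7  8  9 10 11 12 13 14 15
g(k):  0  1  0  1  0  1  0  1  2  0  1  0  1  0  1  0
The P-positions (g = 0) in 0..15 are 0, 2, 4, 6, 9, 11, 13, 15.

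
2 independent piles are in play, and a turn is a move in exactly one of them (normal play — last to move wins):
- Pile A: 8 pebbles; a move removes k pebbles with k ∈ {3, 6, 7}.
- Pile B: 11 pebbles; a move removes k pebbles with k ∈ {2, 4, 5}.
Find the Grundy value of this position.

Grundy values for pile A (subtraction set {3, 6, 7}):
k:     0  1  2  3  4  5  6  7  8
g(k):  0  0  0  1  1  1  2  2  2
So g(8) = 2.
Grundy values for pile B (subtraction set {2, 4, 5}):
g(0) = mex{} = 0
g(1) = mex{} = 0
g(2) = mex{0} = 1
g(3) = mex{0} = 1
g(4) = mex{0,1} = 2
g(5) = mex{0,1} = 2
g(6) = mex{0,1,2} = 3
g(7) = mex{1,2} = 0
g(8) = mex{1,2,3} = 0
g(9) = mex{0,2} = 1
g(10) = mex{0,2,3} = 1
g(11) = mex{0,1,3} = 2
So g(11) = 2.
The value of a disjunctive sum is the nim-sum of the parts.
Combined value = 2 XOR 2 = 0.

0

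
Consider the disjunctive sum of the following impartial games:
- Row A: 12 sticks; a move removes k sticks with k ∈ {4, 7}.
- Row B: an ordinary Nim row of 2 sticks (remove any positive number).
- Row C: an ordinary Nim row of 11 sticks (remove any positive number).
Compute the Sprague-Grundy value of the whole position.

Grundy values for row A (subtraction set {4, 7}):
k:     0  1  2  3  4  5  6  7  8  9 10 11 12
g(k):  0  0  0  0  1  1  1  1  2  2  2  0  0
So g(12) = 0.
Row B is a plain Nim row of size 2, so its Grundy value is 2.
Row C is a plain Nim row of size 11, so its Grundy value is 11.
By the Sprague-Grundy theorem, the Grundy value of a sum of independent games is the XOR of the component values.
Combined value = 0 ⊕ 2 ⊕ 11 = 9.

9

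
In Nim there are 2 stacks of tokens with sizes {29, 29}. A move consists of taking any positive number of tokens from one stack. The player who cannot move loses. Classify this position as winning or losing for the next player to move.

Write each in binary and XOR column by column:
  11101  (29)
  11101  (29)
  -----
  00000  (0)
The nim-sum is 0, so this is a P-position: the player to move is in a losing position under optimal play.

Losing position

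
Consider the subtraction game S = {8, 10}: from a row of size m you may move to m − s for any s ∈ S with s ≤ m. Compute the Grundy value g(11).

1

Compute g(0), g(1), … for moves {8, 10}:
k:     0  1  2  3  4  5  6  7  8  9 10 11
g(k):  0  0  0  0  0  0  0  0  1  1  1  1
So g(11) = 1.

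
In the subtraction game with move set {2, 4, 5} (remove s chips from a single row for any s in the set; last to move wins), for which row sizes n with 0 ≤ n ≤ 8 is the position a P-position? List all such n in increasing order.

0, 1, 7, 8

Build the Grundy sequence with g(k) = mex{g(k−s) : s ∈ {2, 4, 5}, s ≤ k}:
g(0) = mex{} = 0
g(1) = mex{} = 0
g(2) = mex{0} = 1
g(3) = mex{0} = 1
g(4) = mex{0,1} = 2
g(5) = mex{0,1} = 2
g(6) = mex{0,1,2} = 3
g(7) = mex{1,2} = 0
g(8) = mex{1,2,3} = 0
The P-positions (g = 0) in 0..8 are 0, 1, 7, 8.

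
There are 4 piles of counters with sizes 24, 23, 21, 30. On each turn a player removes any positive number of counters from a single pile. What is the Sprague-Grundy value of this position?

Compute the nim-sum pairwise:
24 XOR 23 = 15
15 XOR 21 = 26
26 XOR 30 = 4

4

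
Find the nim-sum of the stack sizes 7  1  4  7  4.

Nim-sum: 7 XOR 1 XOR 4 XOR 7 XOR 4 = 1.

1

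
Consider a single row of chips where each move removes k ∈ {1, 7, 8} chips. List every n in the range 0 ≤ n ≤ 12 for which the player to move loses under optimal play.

Grundy values for subtraction set {1, 7, 8}:
g(0) = mex{} = 0
g(1) = mex{0} = 1
g(2) = mex{1} = 0
g(3) = mex{0} = 1
g(4) = mex{1} = 0
g(5) = mex{0} = 1
g(6) = mex{1} = 0
g(7) = mex{0} = 1
g(8) = mex{0,1} = 2
g(9) = mex{0,1,2} = 3
g(10) = mex{0,1,3} = 2
g(11) = mex{0,1,2} = 3
g(12) = mex{0,1,3} = 2
The P-positions (g = 0) in 0..12 are 0, 2, 4, 6.

0, 2, 4, 6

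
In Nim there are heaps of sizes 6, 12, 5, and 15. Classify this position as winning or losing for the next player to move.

Losing position

Nim-sum: 6 ^ 12 ^ 5 ^ 15 = 0.
The nim-sum is 0, so this is a P-position: the player to move is in a losing position under optimal play.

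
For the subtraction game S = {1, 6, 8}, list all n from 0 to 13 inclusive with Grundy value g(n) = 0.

Build the Grundy sequence with g(k) = mex{g(k−s) : s ∈ {1, 6, 8}, s ≤ k}:
g(0) = mex{} = 0
g(1) = mex{0} = 1
g(2) = mex{1} = 0
g(3) = mex{0} = 1
g(4) = mex{1} = 0
g(5) = mex{0} = 1
g(6) = mex{0,1} = 2
g(7) = mex{1,2} = 0
g(8) = mex{0} = 1
g(9) = mex{1} = 0
g(10) = mex{0} = 1
g(11) = mex{1} = 0
g(12) = mex{0,2} = 1
g(13) = mex{0,1} = 2
The P-positions (g = 0) in 0..13 are 0, 2, 4, 7, 9, 11.

0, 2, 4, 7, 9, 11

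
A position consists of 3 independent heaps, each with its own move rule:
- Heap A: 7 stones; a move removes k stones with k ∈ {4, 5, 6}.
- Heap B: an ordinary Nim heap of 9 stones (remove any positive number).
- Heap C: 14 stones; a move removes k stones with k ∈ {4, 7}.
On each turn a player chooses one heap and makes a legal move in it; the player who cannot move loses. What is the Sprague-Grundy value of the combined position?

Build the Grundy sequence for heap A with g(k) = mex{g(k−s) : s ∈ {4, 5, 6}, s ≤ k}:
k:     0  1  2  3  4  5  6  7
g(k):  0  0  0  0  1  1  1  1
So g(7) = 1.
Heap B is a plain Nim heap of size 9, so its Grundy value is 9.
Grundy values for heap C (subtraction set {4, 7}):
k:     0  1  2  3  4  5  6  7  8  9 10 11 12 13 14
g(k):  0  0  0  0  1  1  1  1  2  2  2  0  0  0  0
So g(14) = 0.
The value of a disjunctive sum is the nim-sum of the parts.
Combined value = 1 XOR 9 XOR 0 = 8.

8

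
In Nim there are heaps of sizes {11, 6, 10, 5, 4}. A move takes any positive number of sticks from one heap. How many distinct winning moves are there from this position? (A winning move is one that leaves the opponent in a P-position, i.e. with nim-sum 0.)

3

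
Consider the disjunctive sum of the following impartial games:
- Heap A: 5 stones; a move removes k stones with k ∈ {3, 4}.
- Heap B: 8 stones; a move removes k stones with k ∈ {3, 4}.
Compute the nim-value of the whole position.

1

Grundy values for heap A (subtraction set {3, 4}):
g(0) = mex{} = 0
g(1) = mex{} = 0
g(2) = mex{} = 0
g(3) = mex{0} = 1
g(4) = mex{0} = 1
g(5) = mex{0} = 1
So g(5) = 1.
For heap B, compute g(0), g(1), … with moves {3, 4}:
g(0) = mex{} = 0
g(1) = mex{} = 0
g(2) = mex{} = 0
g(3) = mex{0} = 1
g(4) = mex{0} = 1
g(5) = mex{0} = 1
g(6) = mex{0,1} = 2
g(7) = mex{1} = 0
g(8) = mex{1} = 0
So g(8) = 0.
By the Sprague-Grundy theorem, the Grundy value of a sum of independent games is the XOR of the component values.
Combined value = 1 ⊕ 0 = 1.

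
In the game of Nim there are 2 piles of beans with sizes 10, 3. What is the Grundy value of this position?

9

Compute the nim-sum pairwise:
10 XOR 3 = 9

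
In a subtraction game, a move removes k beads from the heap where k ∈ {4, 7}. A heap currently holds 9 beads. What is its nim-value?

2

Build the Grundy sequence with g(k) = mex{g(k−s) : s ∈ {4, 7}, s ≤ k}:
k:     0  1  2  3  4  5  6  7  8  9
g(k):  0  0  0  0  1  1  1  1  2  2
So g(9) = 2.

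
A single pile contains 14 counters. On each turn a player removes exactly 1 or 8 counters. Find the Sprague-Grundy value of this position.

1

Compute g(0), g(1), … for moves {1, 8}:
k:     0  1  2  3  4  5  6  7  8  9 10 11 12 13 14
g(k):  0  1  0  1  0  1  0  1  2  0  1  0  1  0  1
So g(14) = 1.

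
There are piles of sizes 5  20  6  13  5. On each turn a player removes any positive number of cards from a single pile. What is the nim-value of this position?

In binary:
  00101  (5)
  10100  (20)
  00110  (6)
  01101  (13)
  00101  (5)
  -----
  11111  (31)

31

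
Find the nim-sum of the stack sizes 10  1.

11

Nim-sum: 10 ⊕ 1 = 11.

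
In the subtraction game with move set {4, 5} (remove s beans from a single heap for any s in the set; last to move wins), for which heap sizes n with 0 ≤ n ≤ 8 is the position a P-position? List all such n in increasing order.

Build the Grundy sequence with g(k) = mex{g(k−s) : s ∈ {4, 5}, s ≤ k}:
k:     0  1  2  3  4  5  6  7  8
g(k):  0  0  0  0  1  1  1  1  2
The P-positions (g = 0) in 0..8 are 0, 1, 2, 3.

0, 1, 2, 3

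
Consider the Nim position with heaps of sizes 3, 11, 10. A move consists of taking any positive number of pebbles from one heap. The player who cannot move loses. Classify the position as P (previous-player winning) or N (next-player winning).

N-position

Nim-sum: 3 XOR 11 XOR 10 = 2.
The nim-sum is 2 ≠ 0, so this is an N-position: the player to move can win.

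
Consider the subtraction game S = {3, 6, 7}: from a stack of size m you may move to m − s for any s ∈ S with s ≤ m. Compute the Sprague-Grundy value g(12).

0

Grundy values for subtraction set {3, 6, 7}:
k:     0  1  2  3  4  5  6  7  8  9 10 11 12
g(k):  0  0  0  1  1  1  2  2  2  3  0  0  0
So g(12) = 0.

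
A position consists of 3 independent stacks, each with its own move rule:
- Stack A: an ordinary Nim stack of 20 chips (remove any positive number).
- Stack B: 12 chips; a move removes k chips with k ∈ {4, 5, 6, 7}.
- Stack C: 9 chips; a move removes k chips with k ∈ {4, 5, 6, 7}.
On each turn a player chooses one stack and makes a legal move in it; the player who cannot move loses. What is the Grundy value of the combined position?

22

Stack A is a plain Nim stack of size 20, so its Grundy value is 20.
Build the Grundy sequence for stack B with g(k) = mex{g(k−s) : s ∈ {4, 5, 6, 7}, s ≤ k}:
g(0) = mex{} = 0
g(1) = mex{} = 0
g(2) = mex{} = 0
g(3) = mex{} = 0
g(4) = mex{0} = 1
g(5) = mex{0} = 1
g(6) = mex{0} = 1
g(7) = mex{0} = 1
g(8) = mex{0,1} = 2
g(9) = mex{0,1} = 2
g(10) = mex{0,1} = 2
g(11) = mex{1} = 0
g(12) = mex{1,2} = 0
So g(12) = 0.
Build the Grundy sequence for stack C with g(k) = mex{g(k−s) : s ∈ {4, 5, 6, 7}, s ≤ k}:
g(0) = mex{} = 0
g(1) = mex{} = 0
g(2) = mex{} = 0
g(3) = mex{} = 0
g(4) = mex{0} = 1
g(5) = mex{0} = 1
g(6) = mex{0} = 1
g(7) = mex{0} = 1
g(8) = mex{0,1} = 2
g(9) = mex{0,1} = 2
So g(9) = 2.
The value of a disjunctive sum is the nim-sum of the parts.
Combined value = 20 ⊕ 0 ⊕ 2 = 22.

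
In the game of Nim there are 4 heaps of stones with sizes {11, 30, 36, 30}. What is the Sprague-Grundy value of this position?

Compute the nim-sum pairwise:
11 ⊕ 30 = 21
21 ⊕ 36 = 49
49 ⊕ 30 = 47

47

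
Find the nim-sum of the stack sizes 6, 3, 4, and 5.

4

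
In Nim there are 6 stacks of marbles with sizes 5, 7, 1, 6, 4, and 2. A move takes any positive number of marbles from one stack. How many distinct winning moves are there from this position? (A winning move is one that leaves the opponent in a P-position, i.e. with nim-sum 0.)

3

Nim-sum: 5 ^ 7 ^ 1 ^ 6 ^ 4 ^ 2 = 3.
The overall nim-sum is X = 3. A stack of size p has a winning move iff p XOR X < p (reduce it to p XOR X).
  5: 5 XOR 3 = 6 ≥ 5 — no move.
  7: 7 XOR 3 = 4 < 7 — winning move (to 4).
  1: 1 XOR 3 = 2 ≥ 1 — no move.
  6: 6 XOR 3 = 5 < 6 — winning move (to 5).
  4: 4 XOR 3 = 7 ≥ 4 — no move.
  2: 2 XOR 3 = 1 < 2 — winning move (to 1).
That gives 3 winning moves.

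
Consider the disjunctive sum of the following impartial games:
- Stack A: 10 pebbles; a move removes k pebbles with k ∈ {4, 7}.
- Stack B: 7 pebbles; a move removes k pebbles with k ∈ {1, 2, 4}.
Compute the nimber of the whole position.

3

Grundy values for stack A (subtraction set {4, 7}):
g(0) = mex{} = 0
g(1) = mex{} = 0
g(2) = mex{} = 0
g(3) = mex{} = 0
g(4) = mex{0} = 1
g(5) = mex{0} = 1
g(6) = mex{0} = 1
g(7) = mex{0} = 1
g(8) = mex{0,1} = 2
g(9) = mex{0,1} = 2
g(10) = mex{0,1} = 2
So g(10) = 2.
Grundy values for stack B (subtraction set {1, 2, 4}):
k:     0  1  2  3  4  5  6  7
g(k):  0  1  2  0  1  2  0  1
So g(7) = 1.
By the Sprague-Grundy theorem, the Grundy value of a sum of independent games is the XOR of the component values.
Combined value = 2 XOR 1 = 3.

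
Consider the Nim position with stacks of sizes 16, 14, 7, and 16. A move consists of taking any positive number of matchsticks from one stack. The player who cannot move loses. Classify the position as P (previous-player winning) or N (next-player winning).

N-position

Nim-sum: 16 ^ 14 ^ 7 ^ 16 = 9.
The nim-sum is 9 ≠ 0, so this is an N-position: the player to move can win.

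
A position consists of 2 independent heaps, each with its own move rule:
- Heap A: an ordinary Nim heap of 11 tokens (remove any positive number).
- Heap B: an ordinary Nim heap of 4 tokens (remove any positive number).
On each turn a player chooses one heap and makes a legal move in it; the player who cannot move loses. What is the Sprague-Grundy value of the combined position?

Heap A is a plain Nim heap of size 11, so its Grundy value is 11.
Heap B is a plain Nim heap of size 4, so its Grundy value is 4.
The value of a disjunctive sum is the nim-sum of the parts.
Combined value = 11 XOR 4 = 15.

15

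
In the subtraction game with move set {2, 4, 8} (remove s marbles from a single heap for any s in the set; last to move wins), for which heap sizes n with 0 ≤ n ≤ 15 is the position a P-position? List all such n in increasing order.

0, 1, 6, 7, 12, 13

Build the Grundy sequence with g(k) = mex{g(k−s) : s ∈ {2, 4, 8}, s ≤ k}:
k:     0  1  2  3  4  5  6  7  8  9 10 11 12 13 14 15
g(k):  0  0  1  1  2  2  0  0  1  1  2  2  0  0  1  1
The P-positions (g = 0) in 0..15 are 0, 1, 6, 7, 12, 13.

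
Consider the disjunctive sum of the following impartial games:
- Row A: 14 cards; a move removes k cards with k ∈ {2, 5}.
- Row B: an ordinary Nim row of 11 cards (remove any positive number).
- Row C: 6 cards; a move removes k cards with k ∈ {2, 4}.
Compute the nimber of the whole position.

11

Build the Grundy sequence for row A with g(k) = mex{g(k−s) : s ∈ {2, 5}, s ≤ k}:
k:     0  1  2  3  4  5  6  7  8  9 10 11 12 13 14
g(k):  0  0  1  1  0  2  1  0  0  1  1  0  2  1  0
So g(14) = 0.
Row B is a plain Nim row of size 11, so its Grundy value is 11.
Build the Grundy sequence for row C with g(k) = mex{g(k−s) : s ∈ {2, 4}, s ≤ k}:
k:     0  1  2  3  4  5  6
g(k):  0  0  1  1  2  2  0
So g(6) = 0.
By the Sprague-Grundy theorem, the Grundy value of a sum of independent games is the XOR of the component values.
Combined value = 0 ⊕ 11 ⊕ 0 = 11.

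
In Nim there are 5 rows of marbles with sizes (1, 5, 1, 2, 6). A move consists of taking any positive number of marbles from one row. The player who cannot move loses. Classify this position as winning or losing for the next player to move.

Winning position

Compute the nim-sum pairwise:
1 ⊕ 5 = 4
4 ⊕ 1 = 5
5 ⊕ 2 = 7
7 ⊕ 6 = 1
The nim-sum is 1 ≠ 0, so this is an N-position: the player to move can win.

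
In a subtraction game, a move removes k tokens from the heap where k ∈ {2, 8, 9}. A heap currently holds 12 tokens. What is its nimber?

2

Build the Grundy sequence with g(k) = mex{g(k−s) : s ∈ {2, 8, 9}, s ≤ k}:
k:     0  1  2  3  4  5  6  7  8  9 10 11 12
g(k):  0  0  1  1  0  0  1  1  2  2  3  0  2
So g(12) = 2.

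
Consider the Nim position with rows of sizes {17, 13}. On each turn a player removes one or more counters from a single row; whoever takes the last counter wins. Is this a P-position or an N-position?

N-position

Nim-sum: 17 ^ 13 = 28.
The nim-sum is 28 ≠ 0, so this is an N-position: the player to move can win.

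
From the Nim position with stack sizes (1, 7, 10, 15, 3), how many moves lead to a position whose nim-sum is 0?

0

In binary:
  0001  (1)
  0111  (7)
  1010  (10)
  1111  (15)
  0011  (3)
  ----
  0000  (0)
The nim-sum is already 0, so every move leaves a nonzero nim-sum — there are no winning moves.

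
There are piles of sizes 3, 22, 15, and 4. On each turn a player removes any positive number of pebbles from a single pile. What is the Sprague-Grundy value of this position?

Compute the nim-sum pairwise:
3 ⊕ 22 = 21
21 ⊕ 15 = 26
26 ⊕ 4 = 30

30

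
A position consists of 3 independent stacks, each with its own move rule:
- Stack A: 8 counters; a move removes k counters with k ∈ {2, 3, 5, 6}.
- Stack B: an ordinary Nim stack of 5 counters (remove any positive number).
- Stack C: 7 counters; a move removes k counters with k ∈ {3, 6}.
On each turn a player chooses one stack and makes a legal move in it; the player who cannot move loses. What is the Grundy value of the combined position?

Build the Grundy sequence for stack A with g(k) = mex{g(k−s) : s ∈ {2, 3, 5, 6}, s ≤ k}:
k:     0  1  2  3  4  5  6  7  8
g(k):  0  0  1  1  2  2  3  3  0
So g(8) = 0.
Stack B is a plain Nim stack of size 5, so its Grundy value is 5.
For stack C, compute g(0), g(1), … with moves {3, 6}:
g(0) = mex{} = 0
g(1) = mex{} = 0
g(2) = mex{} = 0
g(3) = mex{0} = 1
g(4) = mex{0} = 1
g(5) = mex{0} = 1
g(6) = mex{0,1} = 2
g(7) = mex{0,1} = 2
So g(7) = 2.
The value of a disjunctive sum is the nim-sum of the parts.
Combined value = 0 XOR 5 XOR 2 = 7.

7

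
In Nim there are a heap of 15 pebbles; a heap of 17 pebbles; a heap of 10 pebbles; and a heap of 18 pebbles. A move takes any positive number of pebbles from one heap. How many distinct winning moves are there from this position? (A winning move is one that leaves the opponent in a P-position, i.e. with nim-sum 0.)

Nim-sum: 15 XOR 17 XOR 10 XOR 18 = 6.
The overall nim-sum is X = 6. A heap of size p has a winning move iff p XOR X < p (reduce it to p XOR X).
  15: 15 XOR 6 = 9 < 15 — winning move (to 9).
  17: 17 XOR 6 = 23 ≥ 17 — no move.
  10: 10 XOR 6 = 12 ≥ 10 — no move.
  18: 18 XOR 6 = 20 ≥ 18 — no move.
That gives 1 winning move.

1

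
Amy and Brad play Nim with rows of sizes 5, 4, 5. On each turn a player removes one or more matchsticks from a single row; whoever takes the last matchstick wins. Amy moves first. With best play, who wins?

Amy wins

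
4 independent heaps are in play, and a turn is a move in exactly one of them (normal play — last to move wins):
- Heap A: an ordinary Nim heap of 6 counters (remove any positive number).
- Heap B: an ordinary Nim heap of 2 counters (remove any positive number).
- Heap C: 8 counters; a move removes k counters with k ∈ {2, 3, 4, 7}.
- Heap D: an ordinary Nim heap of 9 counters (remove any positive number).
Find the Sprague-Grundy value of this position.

12

Heap A is a plain Nim heap of size 6, so its Grundy value is 6.
Heap B is a plain Nim heap of size 2, so its Grundy value is 2.
Grundy values for heap C (subtraction set {2, 3, 4, 7}):
g(0) = mex{} = 0
g(1) = mex{} = 0
g(2) = mex{0} = 1
g(3) = mex{0} = 1
g(4) = mex{0,1} = 2
g(5) = mex{0,1} = 2
g(6) = mex{1,2} = 0
g(7) = mex{0,1,2} = 3
g(8) = mex{0,2} = 1
So g(8) = 1.
Heap D is a plain Nim heap of size 9, so its Grundy value is 9.
By the Sprague-Grundy theorem, the Grundy value of a sum of independent games is the XOR of the component values.
Combined value = 6 ⊕ 2 ⊕ 1 ⊕ 9 = 12.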